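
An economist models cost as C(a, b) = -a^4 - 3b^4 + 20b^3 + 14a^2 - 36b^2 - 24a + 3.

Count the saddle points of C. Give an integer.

C separates as a function of a plus a function of b, so ∇C=0 decouples.
∂C/∂a = -4(a - 2)(a - 1)(a + 3) = 0 at a ∈ {-3, 1, 2}; ∂C/∂b = -12b(b - 3)(b - 2) = 0 at b ∈ {0, 2, 3}.
The Hessian is diagonal: diag(C_aa, C_bb). Second derivatives: C_aa(-3)=-80, C_aa(1)=16, C_aa(2)=-20; C_bb(0)=-72, C_bb(2)=24, C_bb(3)=-36.
Saddle points occur where the two diagonal entries have opposite signs: (-3, 2), (1, 0), (1, 3), (2, 2). Count: 4.

4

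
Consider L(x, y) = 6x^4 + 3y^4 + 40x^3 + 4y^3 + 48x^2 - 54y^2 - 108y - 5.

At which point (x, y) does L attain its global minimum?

(-4, 3)

L(x,y) separates as P(x) + Q(y) − 5, so its minimum is min P + min Q − 5.
P'(x) = 24x(x + 1)(x + 4) vanishes at x ∈ {-4, -1, 0}; Q'(y) = 12(y - 3)(y + 1)(y + 3) vanishes at y ∈ {-3, -1, 3}.
Local minima of P (where P''>0): P(-4)=-256, P(0)=0. Local minima of Q: Q(-3)=-27, Q(3)=-459.
So the global minimum of L is P(-4) + Q(3) − 5 = -256 − 459 − 5 = -720, attained at (-4, 3).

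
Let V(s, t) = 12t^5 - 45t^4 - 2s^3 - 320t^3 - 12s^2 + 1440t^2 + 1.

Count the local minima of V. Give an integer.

2

V separates as a function of s plus a function of t, so ∇V=0 decouples.
∂V/∂s = -6s(s + 4) = 0 at s ∈ {-4, 0}; ∂V/∂t = 60t(t - 4)(t - 3)(t + 4) = 0 at t ∈ {-4, 0, 3, 4}.
The Hessian is diagonal: diag(V_ss, V_tt). Second derivatives: V_ss(-4)=24, V_ss(0)=-24; V_tt(-4)=-13440, V_tt(0)=2880, V_tt(3)=-1260, V_tt(4)=1920.
Local minima occur where both diagonal entries positive: (-4, 0), (-4, 4). Count: 2.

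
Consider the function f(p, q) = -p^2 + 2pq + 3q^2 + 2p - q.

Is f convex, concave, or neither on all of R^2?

neither

f is quadratic, so its Hessian is the constant matrix H = [[-2, 2], [2, 6]].
det(H) = -16, tr(H) = 4.
det(H) < 0, so H is indefinite: neither convex nor concave.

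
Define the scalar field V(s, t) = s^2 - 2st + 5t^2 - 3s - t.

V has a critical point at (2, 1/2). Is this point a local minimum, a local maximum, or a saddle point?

local minimum

The Hessian of V is constant: H = [[2, -2], [-2, 10]].
det(H) = 2·10 − (-2)² = 16.
det(H) > 0 and tr(H) = 12 > 0, so H is positive definite and the point is a local minimum.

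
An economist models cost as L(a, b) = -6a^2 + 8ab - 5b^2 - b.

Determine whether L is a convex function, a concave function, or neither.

concave

L is quadratic, so its Hessian is the constant matrix H = [[-12, 8], [8, -10]].
det(H) = 56, tr(H) = -22.
det(H) > 0 and tr(H) < 0, so H is negative definite everywhere: concave.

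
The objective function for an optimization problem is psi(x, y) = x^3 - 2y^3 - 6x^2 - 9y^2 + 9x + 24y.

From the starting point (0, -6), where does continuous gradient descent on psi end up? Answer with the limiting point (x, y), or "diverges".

psi is separable, so gradient descent decouples: x follows -∂psi/∂x, y follows -∂psi/∂y.
∂psi/∂x = 3(x - 3)(x - 1); at x=0 this is 9, so x decreases.
∂psi/∂y = -6(y - 1)(y + 4); at y=-6 this is -84, so y increases.
The x-coordinate has no critical point in that direction and runs off to infinity.

diverges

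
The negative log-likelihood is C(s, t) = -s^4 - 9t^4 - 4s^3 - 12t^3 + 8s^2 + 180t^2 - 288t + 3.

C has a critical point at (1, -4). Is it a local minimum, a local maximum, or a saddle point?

local maximum

The mixed partial ∂²C/∂s∂t is 0, so the Hessian at any point is diag(C_ss, C_tt) = diag(4(-3s^2 - 6s + 4), 36(-3t^2 - 2t + 10)).
At (1, -4): H = diag(-20, -1080).
Both eigenvalues are negative, so H is negative definite: a local maximum.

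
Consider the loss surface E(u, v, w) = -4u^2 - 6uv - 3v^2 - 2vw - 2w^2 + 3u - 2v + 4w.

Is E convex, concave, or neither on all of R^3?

concave

E is quadratic, so its Hessian is the constant matrix H = [[-8, -6, 0], [-6, -6, -2], [0, -2, -4]].
Leading principal minors: -8, 12, -16.
Signs alternate −, +, − ⇒ H ≺ 0 ⇒ concave.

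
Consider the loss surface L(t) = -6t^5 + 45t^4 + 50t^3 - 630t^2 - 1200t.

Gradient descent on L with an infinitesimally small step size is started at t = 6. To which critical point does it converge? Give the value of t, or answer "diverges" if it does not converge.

L'(t) = -30(t - 5)(t - 4)(t + 1)(t + 2), so L'(6) = -3360.
Gradient descent moves in the -L' direction, i.e. t is increasing.
There is no critical point above t=6, and L' keeps the same sign, so the iterate runs off to +∞.

diverges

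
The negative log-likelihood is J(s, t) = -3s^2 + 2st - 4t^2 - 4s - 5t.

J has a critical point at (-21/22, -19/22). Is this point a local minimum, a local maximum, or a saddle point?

local maximum

The Hessian of J is constant: H = [[-6, 2], [2, -8]].
det(H) = (-6)·(-8) − 2² = 44.
det(H) > 0 and tr(H) = -14 < 0, so H is negative definite and the point is a local maximum.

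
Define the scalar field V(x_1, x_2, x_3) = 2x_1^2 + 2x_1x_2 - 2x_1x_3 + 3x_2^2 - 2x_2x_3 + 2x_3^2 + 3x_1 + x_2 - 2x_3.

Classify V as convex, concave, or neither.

convex

V is quadratic, so its Hessian is the constant matrix H = [[4, 2, -2], [2, 6, -2], [-2, -2, 4]].
Leading principal minors: 4, 20, 56.
All positive ⇒ H ≻ 0 ⇒ convex.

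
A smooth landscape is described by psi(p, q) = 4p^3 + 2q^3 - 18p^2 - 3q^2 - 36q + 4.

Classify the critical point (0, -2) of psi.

The mixed partial ∂²psi/∂p∂q is 0, so the Hessian at any point is diag(psi_pp, psi_qq) = diag(12(2p - 3), 6(2q - 1)).
At (0, -2): H = diag(-36, -30).
Both eigenvalues are negative, so H is negative definite: a local maximum.

local maximum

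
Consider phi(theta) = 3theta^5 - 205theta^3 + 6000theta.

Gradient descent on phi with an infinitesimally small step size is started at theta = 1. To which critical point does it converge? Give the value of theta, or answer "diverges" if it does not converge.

phi'(theta) = 15(theta - 5)(theta - 4)(theta + 4)(theta + 5), so phi'(1) = 5400.
Gradient descent moves in the -phi' direction, i.e. theta is decreasing.
The nearest critical point in that direction is theta = -4, where phi'' = 1080 > 0 (a local minimum). The iterate converges there.

-4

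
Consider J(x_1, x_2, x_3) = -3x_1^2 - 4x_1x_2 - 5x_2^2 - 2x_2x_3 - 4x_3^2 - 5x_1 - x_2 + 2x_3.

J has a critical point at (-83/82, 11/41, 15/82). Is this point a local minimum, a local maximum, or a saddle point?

The Hessian is constant: H = [[-6, -4, 0], [-4, -10, -2], [0, -2, -8]].
Leading principal minors: Δ₁ = -6, Δ₂ = 44, Δ₃ = -328.
The minors alternate sign starting negative (−, +, −), so H is negative definite: a local maximum.

local maximum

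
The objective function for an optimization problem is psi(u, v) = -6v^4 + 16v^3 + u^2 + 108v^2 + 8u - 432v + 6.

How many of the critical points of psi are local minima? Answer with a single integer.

1

psi separates as a function of u plus a function of v, so ∇psi=0 decouples.
∂psi/∂u = 2(u + 4) = 0 at u ∈ {-4}; ∂psi/∂v = -24(v - 3)(v - 2)(v + 3) = 0 at v ∈ {-3, 2, 3}.
The Hessian is diagonal: diag(psi_uu, psi_vv). Second derivatives: psi_uu(-4)=2; psi_vv(-3)=-720, psi_vv(2)=120, psi_vv(3)=-144.
Local minima occur where both diagonal entries positive: (-4, 2). Count: 1.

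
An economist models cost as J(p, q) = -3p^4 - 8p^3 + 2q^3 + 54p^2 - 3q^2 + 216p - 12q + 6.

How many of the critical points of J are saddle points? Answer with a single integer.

3

J separates as a function of p plus a function of q, so ∇J=0 decouples.
∂J/∂p = -12(p - 3)(p + 2)(p + 3) = 0 at p ∈ {-3, -2, 3}; ∂J/∂q = 6(q - 2)(q + 1) = 0 at q ∈ {-1, 2}.
The Hessian is diagonal: diag(J_pp, J_qq). Second derivatives: J_pp(-3)=-72, J_pp(-2)=60, J_pp(3)=-360; J_qq(-1)=-18, J_qq(2)=18.
Saddle points occur where the two diagonal entries have opposite signs: (-3, 2), (-2, -1), (3, 2). Count: 3.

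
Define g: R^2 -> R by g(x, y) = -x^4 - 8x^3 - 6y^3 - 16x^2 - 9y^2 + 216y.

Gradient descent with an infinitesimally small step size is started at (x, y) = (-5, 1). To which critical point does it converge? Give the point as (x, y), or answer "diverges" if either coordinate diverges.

diverges

g is separable, so gradient descent decouples: x follows -∂g/∂x, y follows -∂g/∂y.
∂g/∂x = -4x(x + 2)(x + 4); at x=-5 this is 60, so x decreases.
∂g/∂y = -18(y - 3)(y + 4); at y=1 this is 180, so y decreases.
The x-coordinate has no critical point in that direction and runs off to infinity.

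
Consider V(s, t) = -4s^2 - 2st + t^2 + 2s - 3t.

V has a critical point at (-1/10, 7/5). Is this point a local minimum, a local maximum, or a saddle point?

saddle point

The Hessian of V is constant: H = [[-8, -2], [-2, 2]].
det(H) = (-8)·2 − (-2)² = -20.
Since det(H) < 0, H is indefinite and the critical point is a saddle point.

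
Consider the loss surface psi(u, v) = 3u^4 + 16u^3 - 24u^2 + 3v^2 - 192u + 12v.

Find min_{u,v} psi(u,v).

-316

psi(u,v) separates as P(u) + Q(v), so its minimum is min P + min Q.
P'(u) = 12(u - 2)(u + 2)(u + 4) vanishes at u ∈ {-4, -2, 2}; Q'(v) = 6v + 12 vanishes at v ∈ {-2}.
Local minima of P (where P''>0): P(-4)=128, P(2)=-304. Local minima of Q: Q(-2)=-12.
So the global minimum of psi is P(2) + Q(-2) = -304 − 12 = -316, attained at (2, -2).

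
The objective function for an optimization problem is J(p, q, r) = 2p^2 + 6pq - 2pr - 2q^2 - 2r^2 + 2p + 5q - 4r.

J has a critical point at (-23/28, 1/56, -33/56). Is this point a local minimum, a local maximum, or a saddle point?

The Hessian is constant: H = [[4, 6, -2], [6, -4, 0], [-2, 0, -4]].
Leading principal minors: Δ₁ = 4, Δ₂ = -52, Δ₃ = 224.
The minors fit neither the all-positive nor the alternating-sign pattern, so H is indefinite: a saddle point.

saddle point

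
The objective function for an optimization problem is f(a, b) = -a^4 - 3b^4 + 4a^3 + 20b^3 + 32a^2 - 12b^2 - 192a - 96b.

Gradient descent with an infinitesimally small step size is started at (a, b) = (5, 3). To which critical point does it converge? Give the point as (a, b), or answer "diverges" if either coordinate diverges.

f is separable, so gradient descent decouples: a follows -∂f/∂a, b follows -∂f/∂b.
∂f/∂a = -4(a - 4)(a - 3)(a + 4); at a=5 this is -72, so a increases.
∂f/∂b = -12(b - 4)(b - 2)(b + 1); at b=3 this is 48, so b decreases.
The a-coordinate has no critical point in that direction and runs off to infinity.

diverges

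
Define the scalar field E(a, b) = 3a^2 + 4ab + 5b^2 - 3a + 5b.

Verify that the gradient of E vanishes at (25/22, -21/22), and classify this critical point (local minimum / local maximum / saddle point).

local minimum

∇E = (6a + 4b - 3, 4a + 10b + 5); substituting (25/22, -21/22) gives ∇E = (0, 0), so (25/22, -21/22) is indeed a critical point.
The Hessian of E is constant: H = [[6, 4], [4, 10]].
det(H) = 6·10 − 4² = 44.
det(H) > 0 and tr(H) = 16 > 0, so H is positive definite and the point is a local minimum.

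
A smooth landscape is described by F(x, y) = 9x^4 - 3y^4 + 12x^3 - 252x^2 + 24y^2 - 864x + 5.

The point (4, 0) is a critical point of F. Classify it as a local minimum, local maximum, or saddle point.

local minimum

The mixed partial ∂²F/∂x∂y is 0, so the Hessian at any point is diag(F_xx, F_yy) = diag(36(3x^2 + 2x - 14), 12(-3y^2 + 4)).
At (4, 0): H = diag(1512, 48).
Both eigenvalues are positive, so H is positive definite: a local minimum.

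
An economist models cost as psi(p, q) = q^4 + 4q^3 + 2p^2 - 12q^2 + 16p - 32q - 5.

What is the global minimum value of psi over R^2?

psi(p,q) separates as A(p) + B(q) − 5, so its minimum is min A + min B − 5.
A'(p) = 4p + 16 vanishes at p ∈ {-4}; B'(q) = 4(q - 2)(q + 1)(q + 4) vanishes at q ∈ {-4, -1, 2}.
Local minima of A (where A''>0): A(-4)=-32. Local minima of B: B(-4)=-64, B(2)=-64.
So the global minimum of psi is A(-4) + B(-4) − 5 = -32 − 64 − 5 = -101, attained at (-4, -4).

-101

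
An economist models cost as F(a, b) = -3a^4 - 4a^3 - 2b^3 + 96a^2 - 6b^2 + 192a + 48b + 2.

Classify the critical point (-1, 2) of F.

The mixed partial ∂²F/∂a∂b is 0, so the Hessian at any point is diag(F_aa, F_bb) = diag(12(-3a^2 - 2a + 16), -12(b + 1)).
At (-1, 2): H = diag(180, -36).
The eigenvalues have opposite signs, so H is indefinite: a saddle point.

saddle point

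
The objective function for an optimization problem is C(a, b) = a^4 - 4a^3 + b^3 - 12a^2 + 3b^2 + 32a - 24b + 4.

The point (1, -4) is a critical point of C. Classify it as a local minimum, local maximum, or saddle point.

The mixed partial ∂²C/∂a∂b is 0, so the Hessian at any point is diag(C_aa, C_bb) = diag(12(a^2 - 2a - 2), 6(b + 1)).
At (1, -4): H = diag(-36, -18).
Both eigenvalues are negative, so H is negative definite: a local maximum.

local maximum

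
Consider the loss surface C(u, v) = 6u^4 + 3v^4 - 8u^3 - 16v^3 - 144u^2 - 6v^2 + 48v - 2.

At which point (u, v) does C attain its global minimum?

C(u,v) separates as P(u) + Q(v) − 2, so its minimum is min P + min Q − 2.
P'(u) = 24u(u - 4)(u + 3) vanishes at u ∈ {-3, 0, 4}; Q'(v) = 12(v - 4)(v - 1)(v + 1) vanishes at v ∈ {-1, 1, 4}.
Local minima of P (where P''>0): P(-3)=-594, P(4)=-1280. Local minima of Q: Q(-1)=-35, Q(4)=-160.
So the global minimum of C is P(4) + Q(4) − 2 = -1280 − 160 − 2 = -1442, attained at (4, 4).

(4, 4)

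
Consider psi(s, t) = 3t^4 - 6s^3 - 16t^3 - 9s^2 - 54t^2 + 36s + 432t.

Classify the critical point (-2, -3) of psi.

The mixed partial ∂²psi/∂s∂t is 0, so the Hessian at any point is diag(psi_ss, psi_tt) = diag(-18(2s + 1), 12(3t^2 - 8t - 9)).
At (-2, -3): H = diag(54, 504).
Both eigenvalues are positive, so H is positive definite: a local minimum.

local minimum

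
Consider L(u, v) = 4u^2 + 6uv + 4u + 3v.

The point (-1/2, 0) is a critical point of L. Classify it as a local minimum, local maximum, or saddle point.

The Hessian of L is constant: H = [[8, 6], [6, 0]].
det(H) = 8·0 − 6² = -36.
Since det(H) < 0, H is indefinite and the critical point is a saddle point.

saddle point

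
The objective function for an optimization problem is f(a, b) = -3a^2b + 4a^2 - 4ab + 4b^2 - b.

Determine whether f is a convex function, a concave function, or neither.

The term -3a^2b is cubic, so the Hessian is not constant.
∂²f/∂a² = -6b + 8, which takes both signs as b varies (negative for sufficiently large b). A diagonal entry of the Hessian changing sign means the Hessian is neither positive- nor negative-semidefinite on all of R^2.

neither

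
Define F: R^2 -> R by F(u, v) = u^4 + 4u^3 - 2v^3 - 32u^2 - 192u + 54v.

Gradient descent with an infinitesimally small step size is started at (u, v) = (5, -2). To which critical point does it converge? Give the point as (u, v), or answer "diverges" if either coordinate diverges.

(4, -3)

F is separable, so gradient descent decouples: u follows -∂F/∂u, v follows -∂F/∂v.
∂F/∂u = 4(u - 4)(u + 3)(u + 4); at u=5 this is 288, so u decreases.
∂F/∂v = -6(v - 3)(v + 3); at v=-2 this is 30, so v decreases.
u converges to its nearest critical value 4 (a local min of the u-part); v converges to -3. The iterate converges to (4, -3).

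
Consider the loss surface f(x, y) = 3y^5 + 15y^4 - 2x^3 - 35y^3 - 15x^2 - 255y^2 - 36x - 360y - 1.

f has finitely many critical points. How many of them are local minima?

2

f separates as a function of x plus a function of y, so ∇f=0 decouples.
∂f/∂x = -6(x + 2)(x + 3) = 0 at x ∈ {-3, -2}; ∂f/∂y = 15(y - 3)(y + 1)(y + 2)(y + 4) = 0 at y ∈ {-4, -2, -1, 3}.
The Hessian is diagonal: diag(f_xx, f_yy). Second derivatives: f_xx(-3)=6, f_xx(-2)=-6; f_yy(-4)=-630, f_yy(-2)=150, f_yy(-1)=-180, f_yy(3)=2100.
Local minima occur where both diagonal entries positive: (-3, -2), (-3, 3). Count: 2.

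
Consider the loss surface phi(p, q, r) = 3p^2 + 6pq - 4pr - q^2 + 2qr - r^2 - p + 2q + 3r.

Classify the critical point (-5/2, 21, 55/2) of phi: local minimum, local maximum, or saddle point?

The Hessian is constant: H = [[6, 6, -4], [6, -2, 2], [-4, 2, -2]].
Leading principal minors: Δ₁ = 6, Δ₂ = -48, Δ₃ = 8.
The minors fit neither the all-positive nor the alternating-sign pattern, so H is indefinite: a saddle point.

saddle point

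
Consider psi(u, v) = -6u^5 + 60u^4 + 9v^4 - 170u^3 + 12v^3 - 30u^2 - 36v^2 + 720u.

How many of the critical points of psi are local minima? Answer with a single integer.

psi separates as a function of u plus a function of v, so ∇psi=0 decouples.
∂psi/∂u = -30(u - 4)(u - 3)(u - 2)(u + 1) = 0 at u ∈ {-1, 2, 3, 4}; ∂psi/∂v = 36v(v - 1)(v + 2) = 0 at v ∈ {-2, 0, 1}.
The Hessian is diagonal: diag(psi_uu, psi_vv). Second derivatives: psi_uu(-1)=1800, psi_uu(2)=-180, psi_uu(3)=120, psi_uu(4)=-300; psi_vv(-2)=216, psi_vv(0)=-72, psi_vv(1)=108.
Local minima occur where both diagonal entries positive: (-1, -2), (-1, 1), (3, -2), (3, 1). Count: 4.

4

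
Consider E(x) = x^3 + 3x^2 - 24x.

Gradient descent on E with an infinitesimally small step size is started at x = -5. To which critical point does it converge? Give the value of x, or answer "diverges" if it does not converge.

diverges

E'(x) = 3(x - 2)(x + 4), so E'(-5) = 21.
Gradient descent moves in the -E' direction, i.e. x is decreasing.
There is no critical point below x=-5, and E' keeps the same sign, so the iterate runs off to −∞.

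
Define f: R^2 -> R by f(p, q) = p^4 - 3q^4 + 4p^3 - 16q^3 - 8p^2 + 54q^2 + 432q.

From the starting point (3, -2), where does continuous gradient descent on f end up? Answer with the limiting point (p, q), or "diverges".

(1, -3)

f is separable, so gradient descent decouples: p follows -∂f/∂p, q follows -∂f/∂q.
∂f/∂p = 4p(p - 1)(p + 4); at p=3 this is 168, so p decreases.
∂f/∂q = -12(q - 3)(q + 3)(q + 4); at q=-2 this is 120, so q decreases.
p converges to its nearest critical value 1 (a local min of the p-part); q converges to -3. The iterate converges to (1, -3).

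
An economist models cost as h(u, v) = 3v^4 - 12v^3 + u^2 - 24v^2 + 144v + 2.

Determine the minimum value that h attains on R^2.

h(u,v) separates as P(u) + Q(v) + 2, so its minimum is min P + min Q + 2.
P'(u) = 2u vanishes at u ∈ {0}; Q'(v) = 12(v - 3)(v - 2)(v + 2) vanishes at v ∈ {-2, 2, 3}.
Local minima of P (where P''>0): P(0)=0. Local minima of Q: Q(-2)=-240, Q(3)=135.
So the global minimum of h is P(0) + Q(-2) + 2 = 0 − 240 + 2 = -238, attained at (0, -2).

-238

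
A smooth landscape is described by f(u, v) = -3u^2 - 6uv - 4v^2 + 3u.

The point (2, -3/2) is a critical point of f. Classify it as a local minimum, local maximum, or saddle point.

local maximum

The Hessian of f is constant: H = [[-6, -6], [-6, -8]].
det(H) = (-6)·(-8) − (-6)² = 12.
det(H) > 0 and tr(H) = -14 < 0, so H is negative definite and the point is a local maximum.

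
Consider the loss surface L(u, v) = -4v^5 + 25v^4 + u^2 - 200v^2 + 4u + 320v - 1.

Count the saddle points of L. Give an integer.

2

L separates as a function of u plus a function of v, so ∇L=0 decouples.
∂L/∂u = 2(u + 2) = 0 at u ∈ {-2}; ∂L/∂v = -20(v - 4)(v - 2)(v - 1)(v + 2) = 0 at v ∈ {-2, 1, 2, 4}.
The Hessian is diagonal: diag(L_uu, L_vv). Second derivatives: L_uu(-2)=2; L_vv(-2)=1440, L_vv(1)=-180, L_vv(2)=160, L_vv(4)=-720.
Saddle points occur where the two diagonal entries have opposite signs: (-2, 1), (-2, 4). Count: 2.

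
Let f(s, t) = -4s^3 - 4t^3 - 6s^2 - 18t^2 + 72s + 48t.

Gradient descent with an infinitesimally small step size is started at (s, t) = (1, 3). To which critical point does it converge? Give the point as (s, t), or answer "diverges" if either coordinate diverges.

f is separable, so gradient descent decouples: s follows -∂f/∂s, t follows -∂f/∂t.
∂f/∂s = -12(s - 2)(s + 3); at s=1 this is 48, so s decreases.
∂f/∂t = -12(t - 1)(t + 4); at t=3 this is -168, so t increases.
The t-coordinate has no critical point in that direction and runs off to infinity.

diverges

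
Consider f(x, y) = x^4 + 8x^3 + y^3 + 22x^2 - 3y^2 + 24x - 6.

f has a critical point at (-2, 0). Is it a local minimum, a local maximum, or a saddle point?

The mixed partial ∂²f/∂x∂y is 0, so the Hessian at any point is diag(f_xx, f_yy) = diag(4(3x^2 + 12x + 11), 6(y - 1)).
At (-2, 0): H = diag(-4, -6).
Both eigenvalues are negative, so H is negative definite: a local maximum.

local maximum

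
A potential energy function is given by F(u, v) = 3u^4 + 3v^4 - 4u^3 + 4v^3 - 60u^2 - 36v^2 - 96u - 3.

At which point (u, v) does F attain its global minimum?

F(u,v) separates as P(u) + Q(v) − 3, so its minimum is min P + min Q − 3.
P'(u) = 12(u - 4)(u + 1)(u + 2) vanishes at u ∈ {-2, -1, 4}; Q'(v) = 12v(v - 2)(v + 3) vanishes at v ∈ {-3, 0, 2}.
Local minima of P (where P''>0): P(-2)=32, P(4)=-832. Local minima of Q: Q(-3)=-189, Q(2)=-64.
So the global minimum of F is P(4) + Q(-3) − 3 = -832 − 189 − 3 = -1024, attained at (4, -3).

(4, -3)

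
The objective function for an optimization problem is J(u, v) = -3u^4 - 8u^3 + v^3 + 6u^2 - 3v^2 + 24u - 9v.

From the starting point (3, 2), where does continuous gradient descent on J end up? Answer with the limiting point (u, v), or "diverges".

J is separable, so gradient descent decouples: u follows -∂J/∂u, v follows -∂J/∂v.
∂J/∂u = -12(u - 1)(u + 1)(u + 2); at u=3 this is -480, so u increases.
∂J/∂v = 3(v - 3)(v + 1); at v=2 this is -9, so v increases.
The u-coordinate has no critical point in that direction and runs off to infinity.

diverges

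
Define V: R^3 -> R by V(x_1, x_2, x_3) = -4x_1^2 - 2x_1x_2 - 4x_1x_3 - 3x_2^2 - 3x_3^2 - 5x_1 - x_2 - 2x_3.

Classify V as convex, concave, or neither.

V is quadratic, so its Hessian is the constant matrix H = [[-8, -2, -4], [-2, -6, 0], [-4, 0, -6]].
Leading principal minors: -8, 44, -168.
Signs alternate −, +, − ⇒ H ≺ 0 ⇒ concave.

concave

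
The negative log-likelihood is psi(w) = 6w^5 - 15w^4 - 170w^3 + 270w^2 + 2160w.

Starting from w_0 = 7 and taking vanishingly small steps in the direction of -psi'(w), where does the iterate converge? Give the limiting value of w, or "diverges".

4

psi'(w) = 30(w - 4)(w - 3)(w + 2)(w + 3), so psi'(7) = 32400.
Gradient descent moves in the -psi' direction, i.e. w is decreasing.
The nearest critical point in that direction is w = 4, where psi'' = 1260 > 0 (a local minimum). The iterate converges there.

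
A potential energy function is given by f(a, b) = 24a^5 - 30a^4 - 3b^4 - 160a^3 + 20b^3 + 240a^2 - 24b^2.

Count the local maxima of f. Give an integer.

f separates as a function of a plus a function of b, so ∇f=0 decouples.
∂f/∂a = 120a(a - 2)(a - 1)(a + 2) = 0 at a ∈ {-2, 0, 1, 2}; ∂f/∂b = -12b(b - 4)(b - 1) = 0 at b ∈ {0, 1, 4}.
The Hessian is diagonal: diag(f_aa, f_bb). Second derivatives: f_aa(-2)=-2880, f_aa(0)=480, f_aa(1)=-360, f_aa(2)=960; f_bb(0)=-48, f_bb(1)=36, f_bb(4)=-144.
Local maxima occur where both diagonal entries negative: (-2, 0), (-2, 4), (1, 0), (1, 4). Count: 4.

4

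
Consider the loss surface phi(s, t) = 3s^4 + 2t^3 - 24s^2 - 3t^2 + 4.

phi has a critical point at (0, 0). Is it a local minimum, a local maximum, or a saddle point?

The mixed partial ∂²phi/∂s∂t is 0, so the Hessian at any point is diag(phi_ss, phi_tt) = diag(12(3s^2 - 4), 6(2t - 1)).
At (0, 0): H = diag(-48, -6).
Both eigenvalues are negative, so H is negative definite: a local maximum.

local maximum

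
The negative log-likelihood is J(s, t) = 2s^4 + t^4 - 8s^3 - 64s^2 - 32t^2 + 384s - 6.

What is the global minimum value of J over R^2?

J(s,t) separates as P(s) + Q(t) − 6, so its minimum is min P + min Q − 6.
P'(s) = 8(s - 4)(s - 3)(s + 4) vanishes at s ∈ {-4, 3, 4}; Q'(t) = 4t(t - 4)(t + 4) vanishes at t ∈ {-4, 0, 4}.
Local minima of P (where P''>0): P(-4)=-1536, P(4)=512. Local minima of Q: Q(-4)=-256, Q(4)=-256.
So the global minimum of J is P(-4) + Q(-4) − 6 = -1536 − 256 − 6 = -1798, attained at (-4, -4).

-1798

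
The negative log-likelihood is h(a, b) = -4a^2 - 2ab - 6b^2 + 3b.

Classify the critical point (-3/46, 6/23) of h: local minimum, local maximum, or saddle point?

The Hessian of h is constant: H = [[-8, -2], [-2, -12]].
det(H) = (-8)·(-12) − (-2)² = 92.
det(H) > 0 and tr(H) = -20 < 0, so H is negative definite and the point is a local maximum.

local maximum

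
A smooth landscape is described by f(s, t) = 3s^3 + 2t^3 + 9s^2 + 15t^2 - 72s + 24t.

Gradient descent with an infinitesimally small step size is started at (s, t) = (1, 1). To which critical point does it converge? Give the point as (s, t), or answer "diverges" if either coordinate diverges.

(2, -1)

f is separable, so gradient descent decouples: s follows -∂f/∂s, t follows -∂f/∂t.
∂f/∂s = 9(s - 2)(s + 4); at s=1 this is -45, so s increases.
∂f/∂t = 6(t + 1)(t + 4); at t=1 this is 60, so t decreases.
s converges to its nearest critical value 2 (a local min of the s-part); t converges to -1. The iterate converges to (2, -1).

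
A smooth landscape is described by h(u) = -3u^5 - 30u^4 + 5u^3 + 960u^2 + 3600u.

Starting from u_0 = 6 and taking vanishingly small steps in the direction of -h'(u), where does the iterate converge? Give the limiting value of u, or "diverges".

diverges

h'(u) = -15(u - 4)(u + 3)(u + 4)(u + 5), so h'(6) = -29700.
Gradient descent moves in the -h' direction, i.e. u is increasing.
There is no critical point above u=6, and h' keeps the same sign, so the iterate runs off to +∞.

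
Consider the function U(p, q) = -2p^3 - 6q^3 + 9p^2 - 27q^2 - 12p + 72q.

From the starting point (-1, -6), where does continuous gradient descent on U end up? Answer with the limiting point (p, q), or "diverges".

(1, -4)

U is separable, so gradient descent decouples: p follows -∂U/∂p, q follows -∂U/∂q.
∂U/∂p = -6(p - 2)(p - 1); at p=-1 this is -36, so p increases.
∂U/∂q = -18(q - 1)(q + 4); at q=-6 this is -252, so q increases.
p converges to its nearest critical value 1 (a local min of the p-part); q converges to -4. The iterate converges to (1, -4).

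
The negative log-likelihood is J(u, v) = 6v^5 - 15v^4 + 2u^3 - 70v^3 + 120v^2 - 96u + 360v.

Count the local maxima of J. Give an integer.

J separates as a function of u plus a function of v, so ∇J=0 decouples.
∂J/∂u = 6(u - 4)(u + 4) = 0 at u ∈ {-4, 4}; ∂J/∂v = 30(v - 3)(v - 2)(v + 1)(v + 2) = 0 at v ∈ {-2, -1, 2, 3}.
The Hessian is diagonal: diag(J_uu, J_vv). Second derivatives: J_uu(-4)=-48, J_uu(4)=48; J_vv(-2)=-600, J_vv(-1)=360, J_vv(2)=-360, J_vv(3)=600.
Local maxima occur where both diagonal entries negative: (-4, -2), (-4, 2). Count: 2.

2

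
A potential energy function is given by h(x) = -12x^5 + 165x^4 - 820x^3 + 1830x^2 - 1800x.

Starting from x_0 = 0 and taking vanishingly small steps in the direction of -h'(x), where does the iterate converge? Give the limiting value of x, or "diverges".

h'(x) = -60(x - 5)(x - 3)(x - 2)(x - 1), so h'(0) = -1800.
Gradient descent moves in the -h' direction, i.e. x is increasing.
The nearest critical point in that direction is x = 1, where h'' = 480 > 0 (a local minimum). The iterate converges there.

1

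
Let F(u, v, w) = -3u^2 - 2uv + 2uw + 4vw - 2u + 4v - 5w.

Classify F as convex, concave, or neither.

neither

F is quadratic, so its Hessian is the constant matrix H = [[-6, -2, 2], [-2, 0, 4], [2, 4, 0]].
Leading principal minors: -6, -4, 64.
Neither pattern holds ⇒ H is indefinite ⇒ neither convex nor concave.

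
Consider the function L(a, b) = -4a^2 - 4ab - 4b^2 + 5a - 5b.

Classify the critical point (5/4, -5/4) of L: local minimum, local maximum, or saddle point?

The Hessian of L is constant: H = [[-8, -4], [-4, -8]].
det(H) = (-8)·(-8) − (-4)² = 48.
det(H) > 0 and tr(H) = -16 < 0, so H is negative definite and the point is a local maximum.

local maximum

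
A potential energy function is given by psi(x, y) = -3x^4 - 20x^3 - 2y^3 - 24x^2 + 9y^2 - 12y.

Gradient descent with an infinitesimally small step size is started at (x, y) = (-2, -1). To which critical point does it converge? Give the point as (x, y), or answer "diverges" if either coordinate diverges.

(-1, 1)

psi is separable, so gradient descent decouples: x follows -∂psi/∂x, y follows -∂psi/∂y.
∂psi/∂x = -12x(x + 1)(x + 4); at x=-2 this is -48, so x increases.
∂psi/∂y = -6(y - 2)(y - 1); at y=-1 this is -36, so y increases.
x converges to its nearest critical value -1 (a local min of the x-part); y converges to 1. The iterate converges to (-1, 1).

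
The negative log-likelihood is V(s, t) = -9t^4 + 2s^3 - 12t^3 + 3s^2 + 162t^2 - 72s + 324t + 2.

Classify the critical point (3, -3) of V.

The mixed partial ∂²V/∂s∂t is 0, so the Hessian at any point is diag(V_ss, V_tt) = diag(6(2s + 1), 36(-3t^2 - 2t + 9)).
At (3, -3): H = diag(42, -432).
The eigenvalues have opposite signs, so H is indefinite: a saddle point.

saddle point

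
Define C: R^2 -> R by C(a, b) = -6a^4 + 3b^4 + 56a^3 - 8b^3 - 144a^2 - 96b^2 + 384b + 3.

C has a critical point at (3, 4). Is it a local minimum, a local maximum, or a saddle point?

The mixed partial ∂²C/∂a∂b is 0, so the Hessian at any point is diag(C_aa, C_bb) = diag(24(-3a^2 + 14a - 12), 12(3b^2 - 4b - 16)).
At (3, 4): H = diag(72, 192).
Both eigenvalues are positive, so H is positive definite: a local minimum.

local minimum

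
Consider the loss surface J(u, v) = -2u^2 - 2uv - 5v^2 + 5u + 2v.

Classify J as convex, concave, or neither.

concave

J is quadratic, so its Hessian is the constant matrix H = [[-4, -2], [-2, -10]].
det(H) = 36, tr(H) = -14.
det(H) > 0 and tr(H) < 0, so H is negative definite everywhere: concave.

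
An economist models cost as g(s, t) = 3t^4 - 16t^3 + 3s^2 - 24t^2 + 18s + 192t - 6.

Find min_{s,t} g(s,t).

g(s,t) separates as P(s) + Q(t) − 6, so its minimum is min P + min Q − 6.
P'(s) = 6s + 18 vanishes at s ∈ {-3}; Q'(t) = 12(t - 4)(t - 2)(t + 2) vanishes at t ∈ {-2, 2, 4}.
Local minima of P (where P''>0): P(-3)=-27. Local minima of Q: Q(-2)=-304, Q(4)=128.
So the global minimum of g is P(-3) + Q(-2) − 6 = -27 − 304 − 6 = -337, attained at (-3, -2).

-337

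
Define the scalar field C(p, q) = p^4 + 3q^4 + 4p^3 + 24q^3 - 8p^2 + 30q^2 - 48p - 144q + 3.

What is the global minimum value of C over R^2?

-164

C(p,q) separates as A(p) + B(q) + 3, so its minimum is min A + min B + 3.
A'(p) = 4(p - 2)(p + 2)(p + 3) vanishes at p ∈ {-3, -2, 2}; B'(q) = 12(q - 1)(q + 3)(q + 4) vanishes at q ∈ {-4, -3, 1}.
Local minima of A (where A''>0): A(-3)=45, A(2)=-80. Local minima of B: B(-4)=288, B(1)=-87.
So the global minimum of C is A(2) + B(1) + 3 = -80 − 87 + 3 = -164, attained at (2, 1).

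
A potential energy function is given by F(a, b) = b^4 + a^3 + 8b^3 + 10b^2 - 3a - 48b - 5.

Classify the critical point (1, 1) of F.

local minimum

The mixed partial ∂²F/∂a∂b is 0, so the Hessian at any point is diag(F_aa, F_bb) = diag(6a, 4(3b^2 + 12b + 5)).
At (1, 1): H = diag(6, 80).
Both eigenvalues are positive, so H is positive definite: a local minimum.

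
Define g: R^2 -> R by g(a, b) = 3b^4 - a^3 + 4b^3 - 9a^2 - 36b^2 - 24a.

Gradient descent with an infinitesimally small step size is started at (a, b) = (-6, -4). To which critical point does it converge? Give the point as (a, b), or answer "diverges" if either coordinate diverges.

g is separable, so gradient descent decouples: a follows -∂g/∂a, b follows -∂g/∂b.
∂g/∂a = -3(a + 2)(a + 4); at a=-6 this is -24, so a increases.
∂g/∂b = 12b(b - 2)(b + 3); at b=-4 this is -288, so b increases.
a converges to its nearest critical value -4 (a local min of the a-part); b converges to -3. The iterate converges to (-4, -3).

(-4, -3)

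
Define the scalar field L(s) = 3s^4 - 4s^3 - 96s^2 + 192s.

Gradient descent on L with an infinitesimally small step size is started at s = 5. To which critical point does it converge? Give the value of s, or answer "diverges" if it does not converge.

4

L'(s) = 12(s - 4)(s - 1)(s + 4), so L'(5) = 432.
Gradient descent moves in the -L' direction, i.e. s is decreasing.
The nearest critical point in that direction is s = 4, where L'' = 288 > 0 (a local minimum). The iterate converges there.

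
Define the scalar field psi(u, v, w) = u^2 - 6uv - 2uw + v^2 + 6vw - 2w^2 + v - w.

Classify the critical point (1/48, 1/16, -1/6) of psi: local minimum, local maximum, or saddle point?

The Hessian is constant: H = [[2, -6, -2], [-6, 2, 6], [-2, 6, -4]].
Leading principal minors: Δ₁ = 2, Δ₂ = -32, Δ₃ = 192.
The minors fit neither the all-positive nor the alternating-sign pattern, so H is indefinite: a saddle point.

saddle point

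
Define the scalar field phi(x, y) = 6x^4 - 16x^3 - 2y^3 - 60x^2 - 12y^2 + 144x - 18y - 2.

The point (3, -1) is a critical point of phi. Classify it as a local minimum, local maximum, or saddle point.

The mixed partial ∂²phi/∂x∂y is 0, so the Hessian at any point is diag(phi_xx, phi_yy) = diag(24(3x^2 - 4x - 5), -12(y + 2)).
At (3, -1): H = diag(240, -12).
The eigenvalues have opposite signs, so H is indefinite: a saddle point.

saddle point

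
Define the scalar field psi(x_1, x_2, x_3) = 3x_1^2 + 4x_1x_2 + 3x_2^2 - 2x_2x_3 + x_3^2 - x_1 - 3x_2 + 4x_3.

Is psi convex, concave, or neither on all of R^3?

convex

psi is quadratic, so its Hessian is the constant matrix H = [[6, 4, 0], [4, 6, -2], [0, -2, 2]].
Leading principal minors: 6, 20, 16.
All positive ⇒ H ≻ 0 ⇒ convex.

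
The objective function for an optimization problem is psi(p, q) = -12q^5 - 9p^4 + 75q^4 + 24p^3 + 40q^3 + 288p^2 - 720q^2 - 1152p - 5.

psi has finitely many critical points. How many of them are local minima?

2

psi separates as a function of p plus a function of q, so ∇psi=0 decouples.
∂psi/∂p = -36(p - 4)(p - 2)(p + 4) = 0 at p ∈ {-4, 2, 4}; ∂psi/∂q = -60q(q - 4)(q - 3)(q + 2) = 0 at q ∈ {-2, 0, 3, 4}.
The Hessian is diagonal: diag(psi_pp, psi_qq). Second derivatives: psi_pp(-4)=-1728, psi_pp(2)=432, psi_pp(4)=-576; psi_qq(-2)=3600, psi_qq(0)=-1440, psi_qq(3)=900, psi_qq(4)=-1440.
Local minima occur where both diagonal entries positive: (2, -2), (2, 3). Count: 2.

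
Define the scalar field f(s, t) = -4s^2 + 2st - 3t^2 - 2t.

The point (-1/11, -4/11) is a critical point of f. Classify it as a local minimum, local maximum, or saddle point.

The Hessian of f is constant: H = [[-8, 2], [2, -6]].
det(H) = (-8)·(-6) − 2² = 44.
det(H) > 0 and tr(H) = -14 < 0, so H is negative definite and the point is a local maximum.

local maximum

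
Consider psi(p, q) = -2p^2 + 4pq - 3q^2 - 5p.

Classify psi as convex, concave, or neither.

psi is quadratic, so its Hessian is the constant matrix H = [[-4, 4], [4, -6]].
det(H) = 8, tr(H) = -10.
det(H) > 0 and tr(H) < 0, so H is negative definite everywhere: concave.

concave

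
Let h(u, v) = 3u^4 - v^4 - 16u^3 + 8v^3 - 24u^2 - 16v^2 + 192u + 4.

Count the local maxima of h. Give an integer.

2

h separates as a function of u plus a function of v, so ∇h=0 decouples.
∂h/∂u = 12(u - 4)(u - 2)(u + 2) = 0 at u ∈ {-2, 2, 4}; ∂h/∂v = -4v(v - 4)(v - 2) = 0 at v ∈ {0, 2, 4}.
The Hessian is diagonal: diag(h_uu, h_vv). Second derivatives: h_uu(-2)=288, h_uu(2)=-96, h_uu(4)=144; h_vv(0)=-32, h_vv(2)=16, h_vv(4)=-32.
Local maxima occur where both diagonal entries negative: (2, 0), (2, 4). Count: 2.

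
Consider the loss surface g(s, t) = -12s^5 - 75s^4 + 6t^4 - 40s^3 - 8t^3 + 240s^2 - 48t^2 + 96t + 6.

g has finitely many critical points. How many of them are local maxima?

g separates as a function of s plus a function of t, so ∇g=0 decouples.
∂g/∂s = -60s(s - 1)(s + 2)(s + 4) = 0 at s ∈ {-4, -2, 0, 1}; ∂g/∂t = 24(t - 2)(t - 1)(t + 2) = 0 at t ∈ {-2, 1, 2}.
The Hessian is diagonal: diag(g_ss, g_tt). Second derivatives: g_ss(-4)=2400, g_ss(-2)=-720, g_ss(0)=480, g_ss(1)=-900; g_tt(-2)=288, g_tt(1)=-72, g_tt(2)=96.
Local maxima occur where both diagonal entries negative: (-2, 1), (1, 1). Count: 2.

2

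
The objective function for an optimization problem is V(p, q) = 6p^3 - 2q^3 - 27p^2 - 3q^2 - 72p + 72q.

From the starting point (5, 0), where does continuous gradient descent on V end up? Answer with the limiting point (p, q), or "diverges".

(4, -4)

V is separable, so gradient descent decouples: p follows -∂V/∂p, q follows -∂V/∂q.
∂V/∂p = 18(p - 4)(p + 1); at p=5 this is 108, so p decreases.
∂V/∂q = -6(q - 3)(q + 4); at q=0 this is 72, so q decreases.
p converges to its nearest critical value 4 (a local min of the p-part); q converges to -4. The iterate converges to (4, -4).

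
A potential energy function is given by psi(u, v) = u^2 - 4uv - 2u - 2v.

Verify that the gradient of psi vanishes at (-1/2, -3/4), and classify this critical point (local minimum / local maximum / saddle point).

∇psi = (2u - 4v - 2, -4u - 2); substituting (-1/2, -3/4) gives ∇psi = (0, 0), so (-1/2, -3/4) is indeed a critical point.
The Hessian of psi is constant: H = [[2, -4], [-4, 0]].
det(H) = 2·0 − (-4)² = -16.
Since det(H) < 0, H is indefinite and the critical point is a saddle point.

saddle point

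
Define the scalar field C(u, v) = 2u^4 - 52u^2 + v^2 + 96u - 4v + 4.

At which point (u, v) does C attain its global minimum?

C(u,v) separates as P(u) + Q(v) + 4, so its minimum is min P + min Q + 4.
P'(u) = 8(u - 3)(u - 1)(u + 4) vanishes at u ∈ {-4, 1, 3}; Q'(v) = 2v - 4 vanishes at v ∈ {2}.
Local minima of P (where P''>0): P(-4)=-704, P(3)=-18. Local minima of Q: Q(2)=-4.
So the global minimum of C is P(-4) + Q(2) + 4 = -704 − 4 + 4 = -704, attained at (-4, 2).

(-4, 2)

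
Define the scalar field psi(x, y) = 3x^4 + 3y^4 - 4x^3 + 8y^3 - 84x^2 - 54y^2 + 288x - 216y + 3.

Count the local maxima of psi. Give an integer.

psi separates as a function of x plus a function of y, so ∇psi=0 decouples.
∂psi/∂x = 12(x - 3)(x - 2)(x + 4) = 0 at x ∈ {-4, 2, 3}; ∂psi/∂y = 12(y - 3)(y + 2)(y + 3) = 0 at y ∈ {-3, -2, 3}.
The Hessian is diagonal: diag(psi_xx, psi_yy). Second derivatives: psi_xx(-4)=504, psi_xx(2)=-72, psi_xx(3)=84; psi_yy(-3)=72, psi_yy(-2)=-60, psi_yy(3)=360.
Local maxima occur where both diagonal entries negative: (2, -2). Count: 1.

1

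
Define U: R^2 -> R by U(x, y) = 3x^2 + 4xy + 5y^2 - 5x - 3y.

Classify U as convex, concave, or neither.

convex

U is quadratic, so its Hessian is the constant matrix H = [[6, 4], [4, 10]].
det(H) = 44, tr(H) = 16.
det(H) > 0 and tr(H) > 0, so H is positive definite everywhere: convex.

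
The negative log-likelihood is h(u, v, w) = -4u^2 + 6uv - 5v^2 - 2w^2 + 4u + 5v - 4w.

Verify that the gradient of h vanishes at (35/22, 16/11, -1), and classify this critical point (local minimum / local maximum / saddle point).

∇h = (-8u + 6v + 4, 6u - 10v + 5, -4w - 4); substituting (35/22, 16/11, -1) gives ∇h = (0, 0, 0), so (35/22, 16/11, -1) is indeed a critical point.
The Hessian is constant: H = [[-8, 6, 0], [6, -10, 0], [0, 0, -4]].
Leading principal minors: Δ₁ = -8, Δ₂ = 44, Δ₃ = -176.
The minors alternate sign starting negative (−, +, −), so H is negative definite: a local maximum.

local maximum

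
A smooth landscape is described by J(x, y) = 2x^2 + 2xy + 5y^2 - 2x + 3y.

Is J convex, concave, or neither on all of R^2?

J is quadratic, so its Hessian is the constant matrix H = [[4, 2], [2, 10]].
det(H) = 36, tr(H) = 14.
det(H) > 0 and tr(H) > 0, so H is positive definite everywhere: convex.

convex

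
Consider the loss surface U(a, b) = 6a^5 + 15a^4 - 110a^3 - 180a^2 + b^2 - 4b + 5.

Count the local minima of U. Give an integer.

2

U separates as a function of a plus a function of b, so ∇U=0 decouples.
∂U/∂a = 30a(a - 3)(a + 1)(a + 4) = 0 at a ∈ {-4, -1, 0, 3}; ∂U/∂b = 2(b - 2) = 0 at b ∈ {2}.
The Hessian is diagonal: diag(U_aa, U_bb). Second derivatives: U_aa(-4)=-2520, U_aa(-1)=360, U_aa(0)=-360, U_aa(3)=2520; U_bb(2)=2.
Local minima occur where both diagonal entries positive: (-1, 2), (3, 2). Count: 2.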